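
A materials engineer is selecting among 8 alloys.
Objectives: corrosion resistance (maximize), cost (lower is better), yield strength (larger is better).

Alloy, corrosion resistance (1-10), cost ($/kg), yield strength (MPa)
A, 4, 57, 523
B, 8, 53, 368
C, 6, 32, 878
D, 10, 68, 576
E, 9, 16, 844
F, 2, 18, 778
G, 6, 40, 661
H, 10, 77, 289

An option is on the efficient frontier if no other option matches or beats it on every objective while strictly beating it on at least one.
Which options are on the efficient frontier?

C, D, E

A: dominated by C (corrosion resistance 6≥4, cost 32≤57, yield strength 878≥523).
B: dominated by E (corrosion resistance 9≥8, cost 16≤53, yield strength 844≥368).
C: not dominated (best yield strength).
D: not dominated.
E: not dominated (best cost).
F: dominated by E (corrosion resistance 9≥2, cost 16≤18, yield strength 844≥778).
G: dominated by C (corrosion resistance 6≥6, cost 32≤40, yield strength 878≥661).
H: dominated by D (corrosion resistance 10≥10, cost 68≤77, yield strength 576≥289).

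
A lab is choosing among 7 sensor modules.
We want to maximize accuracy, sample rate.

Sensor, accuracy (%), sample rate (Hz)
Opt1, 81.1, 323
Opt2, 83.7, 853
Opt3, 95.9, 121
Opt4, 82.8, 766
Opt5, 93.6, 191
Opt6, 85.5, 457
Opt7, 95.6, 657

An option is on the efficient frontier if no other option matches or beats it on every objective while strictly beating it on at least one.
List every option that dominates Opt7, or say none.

none

Opt1: worse on accuracy (81.1 vs 95.6).
Opt2: worse on accuracy (83.7 vs 95.6).
Opt3: worse on sample rate (121 vs 657).
Opt4: worse on accuracy (82.8 vs 95.6).
Opt5: worse on accuracy (93.6 vs 95.6).
Opt6: worse on accuracy (85.5 vs 95.6).
No option dominates Opt7.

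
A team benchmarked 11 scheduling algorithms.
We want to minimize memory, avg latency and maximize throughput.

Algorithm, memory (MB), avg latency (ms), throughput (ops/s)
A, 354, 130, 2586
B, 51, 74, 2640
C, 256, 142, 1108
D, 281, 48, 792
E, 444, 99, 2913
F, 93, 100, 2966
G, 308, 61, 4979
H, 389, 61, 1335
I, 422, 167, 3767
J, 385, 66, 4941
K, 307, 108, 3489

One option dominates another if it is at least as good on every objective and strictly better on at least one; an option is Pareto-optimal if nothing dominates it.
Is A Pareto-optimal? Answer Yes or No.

No

B vs A: memory 51≤354, avg latency 74≤130, throughput 2640≥2586 — B is at least as good on every objective and strictly better on at least one, so B dominates A.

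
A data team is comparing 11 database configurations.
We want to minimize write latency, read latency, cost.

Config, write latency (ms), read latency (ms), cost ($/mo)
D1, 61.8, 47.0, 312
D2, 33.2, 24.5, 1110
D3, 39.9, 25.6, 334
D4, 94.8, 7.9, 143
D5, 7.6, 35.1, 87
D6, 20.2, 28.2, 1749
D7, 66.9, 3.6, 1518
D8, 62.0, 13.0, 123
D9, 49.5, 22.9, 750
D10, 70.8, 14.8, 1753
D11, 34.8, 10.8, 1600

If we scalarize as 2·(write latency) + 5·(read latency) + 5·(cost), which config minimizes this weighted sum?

D5

D1: 2·61.8 + 5·47.0 + 5·312 = 1918.6
D2: 2·33.2 + 5·24.5 + 5·1110 = 5738.9
D3: 2·39.9 + 5·25.6 + 5·334 = 1877.8
D4: 2·94.8 + 5·7.9 + 5·143 = 944.1
D5: 2·7.6 + 5·35.1 + 5·87 = 625.7
D6: 2·20.2 + 5·28.2 + 5·1749 = 8926.4
D7: 2·66.9 + 5·3.6 + 5·1518 = 7741.8
D8: 2·62.0 + 5·13.0 + 5·123 = 804.0
D9: 2·49.5 + 5·22.9 + 5·750 = 3963.5
D10: 2·70.8 + 5·14.8 + 5·1753 = 8980.6
D11: 2·34.8 + 5·10.8 + 5·1600 = 8123.6
Lowest: D5 at 625.7.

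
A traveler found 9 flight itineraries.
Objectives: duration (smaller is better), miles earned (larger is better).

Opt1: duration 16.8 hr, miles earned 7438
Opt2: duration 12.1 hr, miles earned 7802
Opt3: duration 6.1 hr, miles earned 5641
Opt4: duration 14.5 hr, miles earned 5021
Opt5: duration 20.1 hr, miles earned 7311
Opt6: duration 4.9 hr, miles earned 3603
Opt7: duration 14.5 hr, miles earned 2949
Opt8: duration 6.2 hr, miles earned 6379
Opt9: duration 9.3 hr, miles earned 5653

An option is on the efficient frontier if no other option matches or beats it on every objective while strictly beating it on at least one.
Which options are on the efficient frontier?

Opt1: dominated by Opt2 (duration 12.1≤16.8, miles earned 7802≥7438).
Opt2: not dominated (best miles earned).
Opt3: not dominated.
Opt4: dominated by Opt2 (duration 12.1≤14.5, miles earned 7802≥5021).
Opt5: dominated by Opt1 (duration 16.8≤20.1, miles earned 7438≥7311).
Opt6: not dominated (best duration).
Opt7: dominated by Opt2 (duration 12.1≤14.5, miles earned 7802≥2949).
Opt8: not dominated.
Opt9: dominated by Opt8 (duration 6.2≤9.3, miles earned 6379≥5653).

Opt2, Opt3, Opt6, Opt8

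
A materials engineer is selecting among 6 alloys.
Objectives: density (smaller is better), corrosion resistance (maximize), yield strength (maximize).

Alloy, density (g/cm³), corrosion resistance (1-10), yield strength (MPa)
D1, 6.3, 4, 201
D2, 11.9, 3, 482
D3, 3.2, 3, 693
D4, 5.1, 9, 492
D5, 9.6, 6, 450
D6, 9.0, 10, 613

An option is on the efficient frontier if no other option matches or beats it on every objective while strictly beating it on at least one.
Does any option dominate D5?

Yes

D4 vs D5: density 5.1≤9.6, corrosion resistance 9≥6, yield strength 492≥450 — D4 is at least as good on every objective and strictly better on at least one, so D4 dominates D5.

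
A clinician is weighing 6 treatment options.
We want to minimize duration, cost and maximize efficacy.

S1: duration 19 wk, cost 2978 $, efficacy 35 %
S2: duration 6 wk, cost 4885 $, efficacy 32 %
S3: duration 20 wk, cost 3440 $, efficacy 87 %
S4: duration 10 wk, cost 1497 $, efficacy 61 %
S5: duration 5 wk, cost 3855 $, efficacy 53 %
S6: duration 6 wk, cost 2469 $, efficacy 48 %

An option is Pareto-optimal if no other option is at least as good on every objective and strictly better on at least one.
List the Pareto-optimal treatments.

S1: dominated by S4 (duration 10≤19, cost 1497≤2978, efficacy 61≥35).
S2: dominated by S5 (duration 5≤6, cost 3855≤4885, efficacy 53≥32).
S3: not dominated (best efficacy).
S4: not dominated (best cost).
S5: not dominated (best duration).
S6: not dominated.

S3, S4, S5, S6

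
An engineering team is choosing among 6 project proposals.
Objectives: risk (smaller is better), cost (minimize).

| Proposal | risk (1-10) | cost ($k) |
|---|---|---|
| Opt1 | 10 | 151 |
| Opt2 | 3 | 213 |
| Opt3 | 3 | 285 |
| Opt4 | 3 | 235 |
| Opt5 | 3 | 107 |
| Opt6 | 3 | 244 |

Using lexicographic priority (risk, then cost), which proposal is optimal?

Opt5

First minimize risk: best is 3, kept {Opt2, Opt3, Opt4, Opt5, Opt6}.
Then minimize cost: best is 107, kept {Opt5}.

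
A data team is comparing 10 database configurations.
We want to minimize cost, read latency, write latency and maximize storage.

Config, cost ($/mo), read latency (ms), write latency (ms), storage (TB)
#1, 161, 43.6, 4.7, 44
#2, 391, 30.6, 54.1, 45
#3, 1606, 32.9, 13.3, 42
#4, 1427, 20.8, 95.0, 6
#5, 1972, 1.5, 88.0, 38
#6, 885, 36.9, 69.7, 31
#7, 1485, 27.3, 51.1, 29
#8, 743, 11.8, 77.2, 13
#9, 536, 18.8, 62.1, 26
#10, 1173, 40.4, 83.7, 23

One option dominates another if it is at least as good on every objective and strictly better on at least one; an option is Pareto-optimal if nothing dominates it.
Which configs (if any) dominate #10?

#2, #6, #9

#2: cost 391≤1173, read latency 30.6≤40.4, write latency 54.1≤83.7, storage 45≥23 — dominates #10.
#6: cost 885≤1173, read latency 36.9≤40.4, write latency 69.7≤83.7, storage 31≥23 — dominates #10.
#9: cost 536≤1173, read latency 18.8≤40.4, write latency 62.1≤83.7, storage 26≥23 — dominates #10.
Others (#1, #3, #4, #5, #7, #8) are each worse than #10 on at least one objective.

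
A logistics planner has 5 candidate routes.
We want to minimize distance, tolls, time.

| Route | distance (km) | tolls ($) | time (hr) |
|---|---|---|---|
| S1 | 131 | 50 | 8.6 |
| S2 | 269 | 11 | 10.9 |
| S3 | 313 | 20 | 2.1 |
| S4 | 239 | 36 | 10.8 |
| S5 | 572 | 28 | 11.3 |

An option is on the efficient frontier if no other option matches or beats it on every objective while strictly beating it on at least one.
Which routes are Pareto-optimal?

S1: not dominated (best distance).
S2: not dominated (best tolls).
S3: not dominated (best time).
S4: not dominated.
S5: dominated by S2 (distance 269≤572, tolls 11≤28, time 10.9≤11.3).

S1, S2, S3, S4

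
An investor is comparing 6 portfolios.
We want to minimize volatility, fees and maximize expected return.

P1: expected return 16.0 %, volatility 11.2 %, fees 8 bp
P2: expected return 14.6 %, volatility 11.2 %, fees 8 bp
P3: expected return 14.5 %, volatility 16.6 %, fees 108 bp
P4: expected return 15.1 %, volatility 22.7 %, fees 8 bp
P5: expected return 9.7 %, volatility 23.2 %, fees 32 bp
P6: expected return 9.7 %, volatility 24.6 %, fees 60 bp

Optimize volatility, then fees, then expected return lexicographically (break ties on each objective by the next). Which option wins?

P1

First minimize volatility: best is 11.2, kept {P1, P2}.
Then minimize fees: best is 8, kept {P1, P2}.
Then maximize expected return: best is 16.0, kept {P1}.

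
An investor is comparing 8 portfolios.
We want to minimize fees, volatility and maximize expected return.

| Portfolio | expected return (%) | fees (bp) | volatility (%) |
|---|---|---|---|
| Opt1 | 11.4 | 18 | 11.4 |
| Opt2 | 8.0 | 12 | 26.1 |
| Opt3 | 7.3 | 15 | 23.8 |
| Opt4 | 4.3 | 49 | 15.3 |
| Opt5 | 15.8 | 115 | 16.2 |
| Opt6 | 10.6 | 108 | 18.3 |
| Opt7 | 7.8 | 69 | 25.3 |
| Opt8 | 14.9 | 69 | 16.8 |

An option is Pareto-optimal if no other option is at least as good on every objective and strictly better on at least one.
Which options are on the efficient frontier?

Opt1, Opt2, Opt3, Opt5, Opt8

Opt1: not dominated (best volatility).
Opt2: not dominated (best fees).
Opt3: not dominated.
Opt4: dominated by Opt1 (expected return 11.4≥4.3, fees 18≤49, volatility 11.4≤15.3).
Opt5: not dominated (best expected return).
Opt6: dominated by Opt1 (expected return 11.4≥10.6, fees 18≤108, volatility 11.4≤18.3).
Opt7: dominated by Opt1 (expected return 11.4≥7.8, fees 18≤69, volatility 11.4≤25.3).
Opt8: not dominated.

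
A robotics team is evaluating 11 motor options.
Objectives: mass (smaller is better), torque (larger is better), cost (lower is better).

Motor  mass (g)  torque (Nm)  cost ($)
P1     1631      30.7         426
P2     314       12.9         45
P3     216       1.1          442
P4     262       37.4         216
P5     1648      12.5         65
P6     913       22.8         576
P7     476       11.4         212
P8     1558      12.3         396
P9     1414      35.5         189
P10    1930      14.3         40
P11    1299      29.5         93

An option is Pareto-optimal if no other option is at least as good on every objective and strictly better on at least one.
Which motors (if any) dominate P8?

P2, P4, P9, P11

P2: mass 314≤1558, torque 12.9≥12.3, cost 45≤396 — dominates P8.
P4: mass 262≤1558, torque 37.4≥12.3, cost 216≤396 — dominates P8.
P9: mass 1414≤1558, torque 35.5≥12.3, cost 189≤396 — dominates P8.
P11: mass 1299≤1558, torque 29.5≥12.3, cost 93≤396 — dominates P8.
Others (P1, P3, P5, P6, P7, P10) are each worse than P8 on at least one objective.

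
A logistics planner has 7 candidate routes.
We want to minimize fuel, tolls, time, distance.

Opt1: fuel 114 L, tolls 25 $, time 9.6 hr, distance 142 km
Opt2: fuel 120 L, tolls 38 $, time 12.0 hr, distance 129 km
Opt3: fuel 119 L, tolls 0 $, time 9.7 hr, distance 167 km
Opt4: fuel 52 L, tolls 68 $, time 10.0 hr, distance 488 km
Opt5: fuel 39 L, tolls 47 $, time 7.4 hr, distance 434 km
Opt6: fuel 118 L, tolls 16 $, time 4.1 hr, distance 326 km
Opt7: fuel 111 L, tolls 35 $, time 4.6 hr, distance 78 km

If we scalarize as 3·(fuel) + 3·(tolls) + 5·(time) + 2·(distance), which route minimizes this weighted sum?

Opt7

Opt1: 3·114 + 3·25 + 5·9.6 + 2·142 = 749.0
Opt2: 3·120 + 3·38 + 5·12.0 + 2·129 = 792.0
Opt3: 3·119 + 3·0 + 5·9.7 + 2·167 = 739.5
Opt4: 3·52 + 3·68 + 5·10.0 + 2·488 = 1386.0
Opt5: 3·39 + 3·47 + 5·7.4 + 2·434 = 1163.0
Opt6: 3·118 + 3·16 + 5·4.1 + 2·326 = 1074.5
Opt7: 3·111 + 3·35 + 5·4.6 + 2·78 = 617.0
Lowest: Opt7 at 617.0.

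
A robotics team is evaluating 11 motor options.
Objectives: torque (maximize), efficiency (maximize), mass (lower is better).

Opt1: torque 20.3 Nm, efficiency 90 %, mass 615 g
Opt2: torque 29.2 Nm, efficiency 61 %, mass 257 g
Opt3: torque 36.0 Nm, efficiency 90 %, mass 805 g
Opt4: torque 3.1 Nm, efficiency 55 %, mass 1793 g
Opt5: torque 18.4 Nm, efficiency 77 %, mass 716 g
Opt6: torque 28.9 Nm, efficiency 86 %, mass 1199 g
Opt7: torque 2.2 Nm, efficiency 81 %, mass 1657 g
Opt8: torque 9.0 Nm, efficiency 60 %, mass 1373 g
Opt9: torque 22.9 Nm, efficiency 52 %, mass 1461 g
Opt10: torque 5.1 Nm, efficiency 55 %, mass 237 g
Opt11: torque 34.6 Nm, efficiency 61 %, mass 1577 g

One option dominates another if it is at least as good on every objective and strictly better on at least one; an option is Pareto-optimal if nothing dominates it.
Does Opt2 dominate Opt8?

Opt2 vs Opt8: torque 29.2≥9.0, efficiency 61≥60, mass 257≤1373 — Opt2 is at least as good on every objective with at least one strict improvement.

Yes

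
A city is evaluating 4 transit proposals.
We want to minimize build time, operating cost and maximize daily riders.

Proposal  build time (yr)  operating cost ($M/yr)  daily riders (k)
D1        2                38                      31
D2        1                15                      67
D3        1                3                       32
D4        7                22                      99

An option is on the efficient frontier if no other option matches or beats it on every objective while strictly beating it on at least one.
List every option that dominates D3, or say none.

D1: worse on build time (2 vs 1).
D2: worse on operating cost (15 vs 3).
D4: worse on build time (7 vs 1).
No option dominates D3.

none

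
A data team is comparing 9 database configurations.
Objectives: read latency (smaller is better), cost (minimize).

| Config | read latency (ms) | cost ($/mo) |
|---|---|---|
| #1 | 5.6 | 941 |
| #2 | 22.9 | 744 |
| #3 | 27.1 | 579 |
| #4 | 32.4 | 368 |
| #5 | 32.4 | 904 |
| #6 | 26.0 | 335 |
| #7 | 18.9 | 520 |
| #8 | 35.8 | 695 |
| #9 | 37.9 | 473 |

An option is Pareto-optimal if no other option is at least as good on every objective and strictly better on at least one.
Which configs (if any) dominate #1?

none

#2: worse on read latency (22.9 vs 5.6).
#3: worse on read latency (27.1 vs 5.6).
#4: worse on read latency (32.4 vs 5.6).
#5: worse on read latency (32.4 vs 5.6).
#6: worse on read latency (26.0 vs 5.6).
#7: worse on read latency (18.9 vs 5.6).
#8: worse on read latency (35.8 vs 5.6).
#9: worse on read latency (37.9 vs 5.6).
No option dominates #1.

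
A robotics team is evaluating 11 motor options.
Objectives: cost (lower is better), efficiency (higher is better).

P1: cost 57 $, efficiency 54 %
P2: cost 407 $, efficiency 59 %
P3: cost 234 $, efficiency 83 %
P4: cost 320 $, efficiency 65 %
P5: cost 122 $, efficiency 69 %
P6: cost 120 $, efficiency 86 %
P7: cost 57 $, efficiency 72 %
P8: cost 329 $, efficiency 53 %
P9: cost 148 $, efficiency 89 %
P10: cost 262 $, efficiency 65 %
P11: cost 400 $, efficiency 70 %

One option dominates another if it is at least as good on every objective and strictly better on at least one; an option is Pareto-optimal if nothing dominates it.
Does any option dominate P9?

P1: worse on efficiency (54 vs 89).
P2: worse on cost (407 vs 148).
P3: worse on cost (234 vs 148).
P4: worse on cost (320 vs 148).
P5: worse on efficiency (69 vs 89).
P6: worse on efficiency (86 vs 89).
P7: worse on efficiency (72 vs 89).
P8: worse on cost (329 vs 148).
P10: worse on cost (262 vs 148).
P11: worse on cost (400 vs 148).
No option is at least as good as P9 on every objective and strictly better on one.

No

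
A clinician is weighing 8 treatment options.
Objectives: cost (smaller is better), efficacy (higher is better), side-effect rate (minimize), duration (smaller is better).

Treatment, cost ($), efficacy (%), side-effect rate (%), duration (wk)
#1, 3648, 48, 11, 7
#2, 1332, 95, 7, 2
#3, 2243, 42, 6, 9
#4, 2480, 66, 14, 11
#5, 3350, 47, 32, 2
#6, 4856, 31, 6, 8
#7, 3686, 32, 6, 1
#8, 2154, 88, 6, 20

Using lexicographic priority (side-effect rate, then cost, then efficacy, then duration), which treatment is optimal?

#8

First minimize side-effect rate: best is 6, kept {#3, #6, #7, #8}.
Then minimize cost: best is 2154, kept {#8}.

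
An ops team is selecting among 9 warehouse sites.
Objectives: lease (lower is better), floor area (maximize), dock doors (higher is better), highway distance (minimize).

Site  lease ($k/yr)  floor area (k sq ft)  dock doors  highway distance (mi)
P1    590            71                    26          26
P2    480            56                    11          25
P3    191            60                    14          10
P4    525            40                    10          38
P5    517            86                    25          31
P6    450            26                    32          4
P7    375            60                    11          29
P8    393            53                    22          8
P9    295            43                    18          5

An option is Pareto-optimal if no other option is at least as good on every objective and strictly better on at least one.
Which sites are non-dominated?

P1, P3, P5, P6, P8, P9

P1: not dominated.
P2: dominated by P3 (lease 191≤480, floor area 60≥56, dock doors 14≥11, highway distance 10≤25).
P3: not dominated (best lease).
P4: dominated by P2 (lease 480≤525, floor area 56≥40, dock doors 11≥10, highway distance 25≤38).
P5: not dominated (best floor area).
P6: not dominated (best dock doors).
P7: dominated by P3 (lease 191≤375, floor area 60≥60, dock doors 14≥11, highway distance 10≤29).
P8: not dominated.
P9: not dominated.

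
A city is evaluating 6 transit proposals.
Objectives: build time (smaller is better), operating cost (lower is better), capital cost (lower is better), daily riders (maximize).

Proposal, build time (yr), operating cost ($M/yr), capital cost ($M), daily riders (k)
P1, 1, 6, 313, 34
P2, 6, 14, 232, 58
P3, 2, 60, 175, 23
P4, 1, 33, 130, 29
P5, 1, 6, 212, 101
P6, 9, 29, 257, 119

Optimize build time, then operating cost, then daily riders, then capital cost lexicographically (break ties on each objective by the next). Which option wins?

First minimize build time: best is 1, kept {P1, P4, P5}.
Then minimize operating cost: best is 6, kept {P1, P5}.
Then maximize daily riders: best is 101, kept {P5}.

P5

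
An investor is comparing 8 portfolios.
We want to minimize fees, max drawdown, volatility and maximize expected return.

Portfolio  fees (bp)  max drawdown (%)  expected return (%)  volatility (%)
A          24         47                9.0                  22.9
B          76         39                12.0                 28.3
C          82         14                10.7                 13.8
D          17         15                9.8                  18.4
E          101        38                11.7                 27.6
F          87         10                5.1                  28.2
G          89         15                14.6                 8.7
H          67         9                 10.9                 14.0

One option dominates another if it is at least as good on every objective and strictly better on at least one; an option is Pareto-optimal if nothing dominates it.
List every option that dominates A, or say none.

D: fees 17≤24, max drawdown 15≤47, expected return 9.8≥9.0, volatility 18.4≤22.9 — dominates A.
Others (B, C, E, F, G, H) are each worse than A on at least one objective.

D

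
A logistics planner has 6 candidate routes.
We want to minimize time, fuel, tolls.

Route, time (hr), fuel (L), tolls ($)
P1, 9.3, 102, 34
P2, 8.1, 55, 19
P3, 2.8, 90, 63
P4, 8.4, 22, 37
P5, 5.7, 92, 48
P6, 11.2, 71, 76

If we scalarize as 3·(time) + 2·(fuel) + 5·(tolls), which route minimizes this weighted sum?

P1: 3·9.3 + 2·102 + 5·34 = 401.9
P2: 3·8.1 + 2·55 + 5·19 = 229.3
P3: 3·2.8 + 2·90 + 5·63 = 503.4
P4: 3·8.4 + 2·22 + 5·37 = 254.2
P5: 3·5.7 + 2·92 + 5·48 = 441.1
P6: 3·11.2 + 2·71 + 5·76 = 555.6
Lowest: P2 at 229.3.

P2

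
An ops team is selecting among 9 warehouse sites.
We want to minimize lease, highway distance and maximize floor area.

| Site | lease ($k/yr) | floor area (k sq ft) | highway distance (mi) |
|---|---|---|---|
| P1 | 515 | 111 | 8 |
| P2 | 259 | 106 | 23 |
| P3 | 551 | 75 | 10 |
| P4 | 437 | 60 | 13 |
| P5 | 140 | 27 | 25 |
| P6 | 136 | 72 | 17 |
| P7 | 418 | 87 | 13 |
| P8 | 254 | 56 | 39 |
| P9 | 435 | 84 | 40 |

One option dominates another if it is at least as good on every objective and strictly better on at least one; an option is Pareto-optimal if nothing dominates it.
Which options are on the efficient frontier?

P1, P2, P6, P7

P1: not dominated (best floor area).
P2: not dominated.
P3: dominated by P1 (lease 515≤551, floor area 111≥75, highway distance 8≤10).
P4: dominated by P7 (lease 418≤437, floor area 87≥60, highway distance 13≤13).
P5: dominated by P6 (lease 136≤140, floor area 72≥27, highway distance 17≤25).
P6: not dominated (best lease).
P7: not dominated.
P8: dominated by P6 (lease 136≤254, floor area 72≥56, highway distance 17≤39).
P9: dominated by P2 (lease 259≤435, floor area 106≥84, highway distance 23≤40).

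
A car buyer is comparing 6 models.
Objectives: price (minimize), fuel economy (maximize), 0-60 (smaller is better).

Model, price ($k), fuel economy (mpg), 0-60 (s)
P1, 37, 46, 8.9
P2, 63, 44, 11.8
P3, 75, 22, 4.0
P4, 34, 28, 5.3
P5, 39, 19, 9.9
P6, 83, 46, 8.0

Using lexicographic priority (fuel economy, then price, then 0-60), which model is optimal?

First maximize fuel economy: best is 46, kept {P1, P6}.
Then minimize price: best is 37, kept {P1}.

P1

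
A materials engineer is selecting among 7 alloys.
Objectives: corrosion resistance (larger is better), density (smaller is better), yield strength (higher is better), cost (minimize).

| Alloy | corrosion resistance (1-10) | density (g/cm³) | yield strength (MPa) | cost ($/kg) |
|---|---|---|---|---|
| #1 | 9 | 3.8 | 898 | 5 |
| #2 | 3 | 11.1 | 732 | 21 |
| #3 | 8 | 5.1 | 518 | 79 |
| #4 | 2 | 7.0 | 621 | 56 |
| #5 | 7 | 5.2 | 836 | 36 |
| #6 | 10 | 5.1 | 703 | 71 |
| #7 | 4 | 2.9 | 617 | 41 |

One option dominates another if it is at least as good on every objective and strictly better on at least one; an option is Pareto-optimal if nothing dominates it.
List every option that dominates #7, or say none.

none

#1: worse on density (3.8 vs 2.9).
#2: worse on corrosion resistance (3 vs 4).
#3: worse on density (5.1 vs 2.9).
#4: worse on corrosion resistance (2 vs 4).
#5: worse on density (5.2 vs 2.9).
#6: worse on density (5.1 vs 2.9).
No option dominates #7.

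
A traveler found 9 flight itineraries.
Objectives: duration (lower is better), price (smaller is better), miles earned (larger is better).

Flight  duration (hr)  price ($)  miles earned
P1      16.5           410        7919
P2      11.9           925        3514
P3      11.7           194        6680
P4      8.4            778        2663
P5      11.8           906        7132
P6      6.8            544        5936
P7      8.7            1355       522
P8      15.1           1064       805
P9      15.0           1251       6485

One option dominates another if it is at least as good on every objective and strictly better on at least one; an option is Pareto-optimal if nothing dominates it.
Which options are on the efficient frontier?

P1: not dominated (best miles earned).
P2: dominated by P3 (duration 11.7≤11.9, price 194≤925, miles earned 6680≥3514).
P3: not dominated (best price).
P4: dominated by P6 (duration 6.8≤8.4, price 544≤778, miles earned 5936≥2663).
P5: not dominated.
P6: not dominated (best duration).
P7: dominated by P4 (duration 8.4≤8.7, price 778≤1355, miles earned 2663≥522).
P8: dominated by P2 (duration 11.9≤15.1, price 925≤1064, miles earned 3514≥805).
P9: dominated by P3 (duration 11.7≤15.0, price 194≤1251, miles earned 6680≥6485).

P1, P3, P5, P6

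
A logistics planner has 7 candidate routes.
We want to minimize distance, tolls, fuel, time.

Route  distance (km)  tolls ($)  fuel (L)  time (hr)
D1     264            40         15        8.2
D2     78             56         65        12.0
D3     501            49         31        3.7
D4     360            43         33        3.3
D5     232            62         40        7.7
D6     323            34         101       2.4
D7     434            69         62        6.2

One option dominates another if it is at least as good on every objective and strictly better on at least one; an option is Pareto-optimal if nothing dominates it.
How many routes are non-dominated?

D1: not dominated (best fuel).
D2: not dominated (best distance).
D3: not dominated.
D4: not dominated.
D5: not dominated.
D6: not dominated (best tolls).
D7: dominated by D4 (distance 360≤434, tolls 43≤69, fuel 33≤62, time 3.3≤6.2).
Pareto-optimal: D1, D2, D3, D4, D5, D6 → 6.

6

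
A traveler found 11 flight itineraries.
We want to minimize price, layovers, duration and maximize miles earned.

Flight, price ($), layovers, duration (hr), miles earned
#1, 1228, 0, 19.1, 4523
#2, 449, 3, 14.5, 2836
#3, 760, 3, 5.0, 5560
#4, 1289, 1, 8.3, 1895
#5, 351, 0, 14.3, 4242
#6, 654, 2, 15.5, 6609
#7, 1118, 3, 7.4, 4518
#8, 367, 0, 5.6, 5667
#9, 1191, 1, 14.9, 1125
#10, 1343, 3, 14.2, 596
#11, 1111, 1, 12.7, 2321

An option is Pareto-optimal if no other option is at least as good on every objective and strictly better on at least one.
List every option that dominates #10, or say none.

#3, #4, #7, #8, #11

#3: price 760≤1343, layovers 3≤3, duration 5.0≤14.2, miles earned 5560≥596 — dominates #10.
#4: price 1289≤1343, layovers 1≤3, duration 8.3≤14.2, miles earned 1895≥596 — dominates #10.
#7: price 1118≤1343, layovers 3≤3, duration 7.4≤14.2, miles earned 4518≥596 — dominates #10.
#8: price 367≤1343, layovers 0≤3, duration 5.6≤14.2, miles earned 5667≥596 — dominates #10.
#11: price 1111≤1343, layovers 1≤3, duration 12.7≤14.2, miles earned 2321≥596 — dominates #10.
Others (#1, #2, #5, #6, #9) are each worse than #10 on at least one objective.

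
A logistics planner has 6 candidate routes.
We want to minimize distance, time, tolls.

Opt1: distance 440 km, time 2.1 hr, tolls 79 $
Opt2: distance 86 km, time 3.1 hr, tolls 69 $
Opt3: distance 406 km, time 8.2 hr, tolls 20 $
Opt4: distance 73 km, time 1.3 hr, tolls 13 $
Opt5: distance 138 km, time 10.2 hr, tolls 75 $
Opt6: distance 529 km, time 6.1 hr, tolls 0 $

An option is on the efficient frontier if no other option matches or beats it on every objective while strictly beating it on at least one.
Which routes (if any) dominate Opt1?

Opt4

Opt4: distance 73≤440, time 1.3≤2.1, tolls 13≤79 — dominates Opt1.
Others (Opt2, Opt3, Opt5, Opt6) are each worse than Opt1 on at least one objective.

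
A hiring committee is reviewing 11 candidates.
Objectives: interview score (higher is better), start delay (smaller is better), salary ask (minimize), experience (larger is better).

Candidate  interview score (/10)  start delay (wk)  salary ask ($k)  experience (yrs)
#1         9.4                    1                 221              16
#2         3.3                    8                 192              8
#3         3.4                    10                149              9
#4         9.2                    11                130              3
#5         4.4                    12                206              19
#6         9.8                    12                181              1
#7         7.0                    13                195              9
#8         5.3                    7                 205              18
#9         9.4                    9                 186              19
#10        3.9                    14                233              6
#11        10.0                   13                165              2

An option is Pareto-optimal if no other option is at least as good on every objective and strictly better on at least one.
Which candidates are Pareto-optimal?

#1, #2, #3, #4, #6, #8, #9, #11

#1: not dominated (best start delay).
#2: not dominated.
#3: not dominated.
#4: not dominated (best salary ask).
#5: dominated by #9 (interview score 9.4≥4.4, start delay 9≤12, salary ask 186≤206, experience 19≥19).
#6: not dominated.
#7: dominated by #9 (interview score 9.4≥7.0, start delay 9≤13, salary ask 186≤195, experience 19≥9).
#8: not dominated.
#9: not dominated.
#10: dominated by #1 (interview score 9.4≥3.9, start delay 1≤14, salary ask 221≤233, experience 16≥6).
#11: not dominated (best interview score).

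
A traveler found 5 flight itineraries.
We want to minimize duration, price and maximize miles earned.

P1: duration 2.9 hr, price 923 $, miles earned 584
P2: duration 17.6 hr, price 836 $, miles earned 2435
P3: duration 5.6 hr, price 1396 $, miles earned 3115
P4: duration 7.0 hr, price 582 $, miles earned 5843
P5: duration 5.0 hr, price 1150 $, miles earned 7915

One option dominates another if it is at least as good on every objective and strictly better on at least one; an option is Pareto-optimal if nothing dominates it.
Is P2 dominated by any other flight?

Yes

P4 vs P2: duration 7.0≤17.6, price 582≤836, miles earned 5843≥2435 — P4 is at least as good on every objective and strictly better on at least one, so P4 dominates P2.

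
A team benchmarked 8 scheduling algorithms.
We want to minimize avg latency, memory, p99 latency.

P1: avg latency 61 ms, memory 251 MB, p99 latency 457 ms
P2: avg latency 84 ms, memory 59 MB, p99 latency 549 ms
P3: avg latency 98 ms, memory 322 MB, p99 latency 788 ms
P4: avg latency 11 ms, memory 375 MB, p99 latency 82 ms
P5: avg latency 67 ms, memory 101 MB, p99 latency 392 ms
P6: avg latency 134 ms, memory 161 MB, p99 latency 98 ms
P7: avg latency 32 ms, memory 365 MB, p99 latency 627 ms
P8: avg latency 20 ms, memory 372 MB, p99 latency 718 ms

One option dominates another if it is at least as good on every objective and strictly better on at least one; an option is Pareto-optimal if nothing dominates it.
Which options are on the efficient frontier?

P1: not dominated.
P2: not dominated (best memory).
P3: dominated by P1 (avg latency 61≤98, memory 251≤322, p99 latency 457≤788).
P4: not dominated (best avg latency).
P5: not dominated.
P6: not dominated.
P7: not dominated.
P8: not dominated.

P1, P2, P4, P5, P6, P7, P8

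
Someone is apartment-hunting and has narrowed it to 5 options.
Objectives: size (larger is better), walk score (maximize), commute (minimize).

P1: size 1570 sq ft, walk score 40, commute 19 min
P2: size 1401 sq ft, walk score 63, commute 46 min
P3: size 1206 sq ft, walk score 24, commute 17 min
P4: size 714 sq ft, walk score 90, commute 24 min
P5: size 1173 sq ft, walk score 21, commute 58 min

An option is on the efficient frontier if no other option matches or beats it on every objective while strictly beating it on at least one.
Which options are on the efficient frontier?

P1: not dominated (best size).
P2: not dominated.
P3: not dominated (best commute).
P4: not dominated (best walk score).
P5: dominated by P1 (size 1570≥1173, walk score 40≥21, commute 19≤58).

P1, P2, P3, P4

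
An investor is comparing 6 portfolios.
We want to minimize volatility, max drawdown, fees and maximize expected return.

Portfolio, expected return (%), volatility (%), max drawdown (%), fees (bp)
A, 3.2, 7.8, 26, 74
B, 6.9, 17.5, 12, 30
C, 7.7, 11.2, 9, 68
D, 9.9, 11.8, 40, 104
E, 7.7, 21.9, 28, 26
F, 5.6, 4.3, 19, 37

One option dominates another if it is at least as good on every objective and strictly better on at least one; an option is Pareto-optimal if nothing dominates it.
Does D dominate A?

D vs A: D is worse on volatility (11.8 vs 7.8), so it does not dominate A.

No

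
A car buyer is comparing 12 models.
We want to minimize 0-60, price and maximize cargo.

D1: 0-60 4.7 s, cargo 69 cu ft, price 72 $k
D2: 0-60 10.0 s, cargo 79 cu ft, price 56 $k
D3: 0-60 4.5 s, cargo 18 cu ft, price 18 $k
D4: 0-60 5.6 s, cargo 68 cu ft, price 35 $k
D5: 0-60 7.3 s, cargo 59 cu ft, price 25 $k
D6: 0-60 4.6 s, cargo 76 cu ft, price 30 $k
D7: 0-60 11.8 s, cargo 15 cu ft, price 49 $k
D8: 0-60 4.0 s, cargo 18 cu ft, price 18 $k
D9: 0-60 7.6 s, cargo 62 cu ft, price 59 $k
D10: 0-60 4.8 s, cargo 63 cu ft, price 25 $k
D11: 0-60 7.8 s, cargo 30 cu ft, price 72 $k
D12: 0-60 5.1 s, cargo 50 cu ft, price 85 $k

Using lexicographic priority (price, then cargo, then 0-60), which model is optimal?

First minimize price: best is 18, kept {D3, D8}.
Then maximize cargo: best is 18, kept {D3, D8}.
Then minimize 0-60: best is 4.0, kept {D8}.

D8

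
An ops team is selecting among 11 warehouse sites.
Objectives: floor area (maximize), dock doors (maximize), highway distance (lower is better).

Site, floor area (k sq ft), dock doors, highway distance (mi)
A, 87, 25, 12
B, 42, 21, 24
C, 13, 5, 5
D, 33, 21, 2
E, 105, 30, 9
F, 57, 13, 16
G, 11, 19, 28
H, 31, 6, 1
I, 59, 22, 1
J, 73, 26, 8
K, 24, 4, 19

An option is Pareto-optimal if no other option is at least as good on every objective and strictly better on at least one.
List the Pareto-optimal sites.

A: dominated by E (floor area 105≥87, dock doors 30≥25, highway distance 9≤12).
B: dominated by A (floor area 87≥42, dock doors 25≥21, highway distance 12≤24).
C: dominated by D (floor area 33≥13, dock doors 21≥5, highway distance 2≤5).
D: dominated by I (floor area 59≥33, dock doors 22≥21, highway distance 1≤2).
E: not dominated (best floor area).
F: dominated by A (floor area 87≥57, dock doors 25≥13, highway distance 12≤16).
G: dominated by A (floor area 87≥11, dock doors 25≥19, highway distance 12≤28).
H: dominated by I (floor area 59≥31, dock doors 22≥6, highway distance 1≤1).
I: not dominated.
J: not dominated.
K: dominated by A (floor area 87≥24, dock doors 25≥4, highway distance 12≤19).

E, I, J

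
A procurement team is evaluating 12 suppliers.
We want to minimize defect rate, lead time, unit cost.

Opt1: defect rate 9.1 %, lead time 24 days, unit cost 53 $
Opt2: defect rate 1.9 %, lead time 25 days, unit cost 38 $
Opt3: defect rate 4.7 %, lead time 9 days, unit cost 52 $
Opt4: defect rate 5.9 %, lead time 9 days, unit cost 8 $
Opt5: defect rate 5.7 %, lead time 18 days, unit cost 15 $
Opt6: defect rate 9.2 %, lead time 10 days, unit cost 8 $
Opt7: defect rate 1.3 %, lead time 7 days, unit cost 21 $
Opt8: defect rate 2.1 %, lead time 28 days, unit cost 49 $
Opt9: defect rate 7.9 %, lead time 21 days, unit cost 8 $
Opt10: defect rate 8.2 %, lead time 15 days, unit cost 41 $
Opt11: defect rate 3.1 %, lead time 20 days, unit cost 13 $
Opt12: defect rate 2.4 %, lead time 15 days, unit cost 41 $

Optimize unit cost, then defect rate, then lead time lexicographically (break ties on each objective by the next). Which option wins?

First minimize unit cost: best is 8, kept {Opt4, Opt6, Opt9}.
Then minimize defect rate: best is 5.9, kept {Opt4}.

Opt4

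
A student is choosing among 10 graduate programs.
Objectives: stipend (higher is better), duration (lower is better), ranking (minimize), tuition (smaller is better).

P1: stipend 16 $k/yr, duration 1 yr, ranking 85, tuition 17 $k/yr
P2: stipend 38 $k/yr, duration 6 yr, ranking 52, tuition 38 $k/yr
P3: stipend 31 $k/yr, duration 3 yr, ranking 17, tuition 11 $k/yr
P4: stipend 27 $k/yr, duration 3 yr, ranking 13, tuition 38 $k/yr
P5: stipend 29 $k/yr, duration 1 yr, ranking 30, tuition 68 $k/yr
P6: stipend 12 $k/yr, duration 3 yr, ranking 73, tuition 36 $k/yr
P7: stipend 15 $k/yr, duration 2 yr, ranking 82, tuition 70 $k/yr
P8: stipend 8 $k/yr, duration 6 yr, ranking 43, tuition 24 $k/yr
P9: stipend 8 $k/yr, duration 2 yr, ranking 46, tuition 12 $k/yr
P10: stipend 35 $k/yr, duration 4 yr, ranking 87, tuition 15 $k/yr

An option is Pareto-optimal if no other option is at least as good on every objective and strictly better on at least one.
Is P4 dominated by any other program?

P1: worse on stipend (16 vs 27).
P2: worse on duration (6 vs 3).
P3: worse on ranking (17 vs 13).
P5: worse on ranking (30 vs 13).
P6: worse on stipend (12 vs 27).
P7: worse on stipend (15 vs 27).
P8: worse on stipend (8 vs 27).
P9: worse on stipend (8 vs 27).
P10: worse on duration (4 vs 3).
No option is at least as good as P4 on every objective and strictly better on one.

No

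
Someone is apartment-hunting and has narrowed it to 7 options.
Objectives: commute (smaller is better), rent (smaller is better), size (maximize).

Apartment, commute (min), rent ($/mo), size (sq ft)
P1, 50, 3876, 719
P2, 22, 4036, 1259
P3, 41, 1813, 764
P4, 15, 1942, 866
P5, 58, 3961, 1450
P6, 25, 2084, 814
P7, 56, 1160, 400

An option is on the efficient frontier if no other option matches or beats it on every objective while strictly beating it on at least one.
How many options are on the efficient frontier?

5

P1: dominated by P3 (commute 41≤50, rent 1813≤3876, size 764≥719).
P2: not dominated.
P3: not dominated.
P4: not dominated (best commute).
P5: not dominated (best size).
P6: dominated by P4 (commute 15≤25, rent 1942≤2084, size 866≥814).
P7: not dominated (best rent).
Pareto-optimal: P2, P3, P4, P5, P7 → 5.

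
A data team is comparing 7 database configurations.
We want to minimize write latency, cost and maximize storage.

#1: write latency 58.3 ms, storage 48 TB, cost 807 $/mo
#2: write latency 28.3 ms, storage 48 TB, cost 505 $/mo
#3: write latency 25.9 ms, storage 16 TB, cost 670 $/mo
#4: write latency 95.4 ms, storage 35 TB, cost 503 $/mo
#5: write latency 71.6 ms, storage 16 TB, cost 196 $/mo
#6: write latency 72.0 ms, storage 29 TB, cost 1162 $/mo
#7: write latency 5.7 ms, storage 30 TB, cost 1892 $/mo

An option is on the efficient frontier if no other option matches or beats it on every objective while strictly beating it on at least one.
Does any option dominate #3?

No

#1: worse on write latency (58.3 vs 25.9).
#2: worse on write latency (28.3 vs 25.9).
#4: worse on write latency (95.4 vs 25.9).
#5: worse on write latency (71.6 vs 25.9).
#6: worse on write latency (72.0 vs 25.9).
#7: worse on cost (1892 vs 670).
No option is at least as good as #3 on every objective and strictly better on one.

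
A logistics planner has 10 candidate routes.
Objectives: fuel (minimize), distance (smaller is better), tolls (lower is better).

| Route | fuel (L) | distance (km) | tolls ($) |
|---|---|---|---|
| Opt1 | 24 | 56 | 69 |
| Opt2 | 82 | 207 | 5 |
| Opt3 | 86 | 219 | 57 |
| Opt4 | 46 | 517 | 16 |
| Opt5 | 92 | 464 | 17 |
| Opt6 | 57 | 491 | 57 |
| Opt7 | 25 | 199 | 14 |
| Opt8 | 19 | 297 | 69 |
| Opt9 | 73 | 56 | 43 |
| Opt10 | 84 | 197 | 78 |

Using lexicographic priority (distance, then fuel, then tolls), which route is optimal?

First minimize distance: best is 56, kept {Opt1, Opt9}.
Then minimize fuel: best is 24, kept {Opt1}.

Opt1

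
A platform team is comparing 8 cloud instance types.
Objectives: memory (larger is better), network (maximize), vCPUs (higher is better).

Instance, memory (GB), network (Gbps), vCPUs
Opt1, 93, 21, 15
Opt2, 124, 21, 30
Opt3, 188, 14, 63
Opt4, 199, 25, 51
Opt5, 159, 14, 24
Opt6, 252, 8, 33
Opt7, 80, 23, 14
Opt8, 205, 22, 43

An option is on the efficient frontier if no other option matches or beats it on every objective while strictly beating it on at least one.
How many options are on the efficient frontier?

Opt1: dominated by Opt2 (memory 124≥93, network 21≥21, vCPUs 30≥15).
Opt2: dominated by Opt4 (memory 199≥124, network 25≥21, vCPUs 51≥30).
Opt3: not dominated (best vCPUs).
Opt4: not dominated (best network).
Opt5: dominated by Opt3 (memory 188≥159, network 14≥14, vCPUs 63≥24).
Opt6: not dominated (best memory).
Opt7: dominated by Opt4 (memory 199≥80, network 25≥23, vCPUs 51≥14).
Opt8: not dominated.
Pareto-optimal: Opt3, Opt4, Opt6, Opt8 → 4.

4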